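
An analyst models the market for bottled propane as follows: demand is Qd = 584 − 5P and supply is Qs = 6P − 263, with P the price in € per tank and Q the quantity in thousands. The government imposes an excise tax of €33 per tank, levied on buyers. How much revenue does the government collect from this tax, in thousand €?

Tax revenue = €3597 thousand.

Without the tax, 584 − 5P = 6P − 263 gives 11P = 847, so P* = €77 and Q* = 199.
With the tax collected from buyers, demand (in seller-price terms) shifts: Qd = 584 − 5(P + 33).
Solving gives Q = 109 with buyers paying €95 and producers receiving €62 (the €33 wedge).
Revenue = t · Q = 33 · 109 = €3597.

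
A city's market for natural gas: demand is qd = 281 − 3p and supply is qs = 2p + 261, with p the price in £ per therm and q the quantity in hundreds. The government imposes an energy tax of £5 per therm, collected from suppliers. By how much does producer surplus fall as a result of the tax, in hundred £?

Without the tax, 281 − 3p = 2p + 261 gives 5p = 20, so p* = £4 and q* = 269.
With the tax collected from suppliers, supply shifts: qs = 2(p − 5) + 261.
Solving gives q = 263 with consumers paying £6 and suppliers receiving £1 (the £5 wedge).
ΔPS is the trapezoid between Q = 263 and Q = 269 of height £3: ½ · (269 + 263) · 3 = £798.

Producer surplus falls by £798 hundred.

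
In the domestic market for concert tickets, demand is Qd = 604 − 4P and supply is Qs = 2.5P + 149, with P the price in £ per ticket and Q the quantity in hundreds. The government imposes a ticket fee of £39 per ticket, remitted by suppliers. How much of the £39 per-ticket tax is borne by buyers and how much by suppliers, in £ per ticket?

Before the tax: set 604 − 4P = 2.5P + 149 → P* = £70, Q* = 324.
With the tax collected from suppliers, supply shifts: Qs = 2.5(P − 39) + 149.
Solving gives Q = 264 with buyers paying £85 and suppliers receiving £46 (the £39 wedge).
Burden on buyers: £15; on suppliers: £24. (They sum to £39.)

Buyers bear £15 per ticket; suppliers bear £24 per ticket.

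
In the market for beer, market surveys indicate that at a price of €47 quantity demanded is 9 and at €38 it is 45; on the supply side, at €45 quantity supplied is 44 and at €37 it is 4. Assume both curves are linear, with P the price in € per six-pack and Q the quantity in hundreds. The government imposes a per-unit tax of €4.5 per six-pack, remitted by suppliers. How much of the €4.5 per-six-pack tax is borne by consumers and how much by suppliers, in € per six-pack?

Consumers bear €2.5 per six-pack; suppliers bear €2 per six-pack.

Demand slope: (45 − 9)/(38 − 47) = -4, so Qd = 197 − 4P.
Supply slope: (4 − 44)/(37 − 45) = 5, so Qs = 5P − 181.
Without the tax, 197 − 4P = 5P − 181 gives 9P = 378, so P* = €42 and Q* = 29.
With the tax collected from suppliers, supply shifts: Qs = 5(P − 4.5) − 181.
Solving gives Q = 19 with consumers paying €44.5 and suppliers receiving €40 (the €4.5 wedge).
Burden on consumers: €2.5; on suppliers: €2. (They sum to €4.5.)
The less price-elastic side of the market bears the larger share of a per-unit tax.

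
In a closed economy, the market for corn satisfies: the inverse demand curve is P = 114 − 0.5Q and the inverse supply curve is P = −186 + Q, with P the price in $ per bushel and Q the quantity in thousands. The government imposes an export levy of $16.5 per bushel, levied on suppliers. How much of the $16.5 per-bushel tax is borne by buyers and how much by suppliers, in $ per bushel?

Inverting to Q(P) form: Qd = 228 − 2P; Qs = P + 186.
Without the tax, 228 − 2P = P + 186 gives 3P = 42, so P* = $14 and Q* = 200.
With the tax collected from suppliers, supply shifts: Qs = (P − 16.5) + 186.
Solving gives Q = 189 with buyers paying $19.5 and suppliers receiving $3 (the $16.5 wedge).
Burden on buyers: $5.5; on suppliers: $11. (They sum to $16.5.)

Buyers bear $5.5 per bushel; suppliers bear $11 per bushel.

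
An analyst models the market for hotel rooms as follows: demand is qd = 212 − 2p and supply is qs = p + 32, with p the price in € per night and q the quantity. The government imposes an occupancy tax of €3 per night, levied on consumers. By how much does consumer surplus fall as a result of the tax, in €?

Consumer surplus falls by €91.

Without the tax, 212 − 2p = p + 32 gives 3p = 180, so p* = €60 and q* = 92.
With the tax collected from consumers, demand (in seller-price terms) shifts: qd = 212 − 2(p + 3).
Solving gives q = 90 with consumers paying €61 and producers receiving €58 (the €3 wedge).
ΔCS is the trapezoid between Q = 90 and Q = 92 of height €1: ½ · (92 + 90) · 1 = €91.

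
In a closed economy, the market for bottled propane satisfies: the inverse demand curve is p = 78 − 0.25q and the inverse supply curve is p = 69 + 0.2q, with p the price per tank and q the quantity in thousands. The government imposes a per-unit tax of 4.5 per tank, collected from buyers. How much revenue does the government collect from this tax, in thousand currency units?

Inverting to q(p) form: qd = 312 − 4p; qs = 5p − 345.
Without the tax, 312 − 4p = 5p − 345 gives 9p = 657, so p* = 73 and q* = 20.
With the tax collected from buyers, demand (in seller-price terms) shifts: qd = 312 − 4(p + 4.5).
Solving gives q = 10 with buyers paying 75.5 and producers receiving 71 (the 4.5 wedge).
Revenue = t · Q = 4.5 · 10 = 45.

Tax revenue = 45 thousand.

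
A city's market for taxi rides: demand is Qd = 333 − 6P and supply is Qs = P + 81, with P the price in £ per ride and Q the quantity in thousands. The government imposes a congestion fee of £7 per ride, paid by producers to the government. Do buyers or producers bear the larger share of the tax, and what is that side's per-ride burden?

Producers bear the larger share: £6 per ride.

Without the tax, 333 − 6P = P + 81 gives 7P = 252, so P* = £36 and Q* = 117.
With the tax collected from producers, supply shifts: Qs = (P − 7) + 81.
New equilibrium: buyers pay £37, producers receive £30, Q = 111. (Wedge: Pb − Ps = 7.)
Per-ride burden: buyers £1, producers £6.
Producers take the larger share because supply is less price-elastic here (demand slope 6 vs supply slope 1).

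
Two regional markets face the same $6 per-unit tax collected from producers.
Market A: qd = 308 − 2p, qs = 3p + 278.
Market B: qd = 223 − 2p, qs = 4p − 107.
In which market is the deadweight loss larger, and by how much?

Market B, by $2.4.

Market A: pre-tax p* = $6, q* = 296; post-tax q = 288.8; deadweight loss = $21.6.
Market B: pre-tax p* = $55, q* = 113; post-tax q = 105; deadweight loss = $24.
Difference: $21.6 vs $24 → market B is larger by $2.4.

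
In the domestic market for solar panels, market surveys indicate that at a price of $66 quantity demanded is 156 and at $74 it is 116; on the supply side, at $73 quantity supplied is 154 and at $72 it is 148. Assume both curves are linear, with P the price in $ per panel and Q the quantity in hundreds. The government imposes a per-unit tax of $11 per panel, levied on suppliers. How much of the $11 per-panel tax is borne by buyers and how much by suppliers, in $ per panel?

Buyers bear $6 per panel; suppliers bear $5 per panel.

Demand slope: (116 − 156)/(74 − 66) = -5, so Qd = 486 − 5P.
Supply slope: (148 − 154)/(72 − 73) = 6, so Qs = 6P − 284.
Without the tax, 486 − 5P = 6P − 284 gives 11P = 770, so P* = $70 and Q* = 136.
With the tax collected from suppliers, supply shifts: Qs = 6(P − 11) − 284.
Solving gives Q = 106 with buyers paying $76 and suppliers receiving $65 (the $11 wedge).
Burden on buyers: $6; on suppliers: $5. (They sum to $11.)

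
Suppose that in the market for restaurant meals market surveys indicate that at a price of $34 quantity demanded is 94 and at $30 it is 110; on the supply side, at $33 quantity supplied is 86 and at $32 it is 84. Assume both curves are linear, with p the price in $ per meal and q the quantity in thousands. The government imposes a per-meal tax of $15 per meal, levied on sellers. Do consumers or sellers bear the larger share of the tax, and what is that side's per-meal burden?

Demand slope: (110 − 94)/(30 − 34) = -4, so qd = 230 − 4p.
Supply slope: (84 − 86)/(32 − 33) = 2, so qs = 2p + 20.
Without the tax, 230 − 4p = 2p + 20 gives 6p = 210, so p* = $35 and q* = 90.
With the tax collected from sellers, supply shifts: qs = 2(p − 15) + 20.
New equilibrium: consumers pay $40, sellers receive $25, q = 70. (Wedge: pb − ps = 15.)
Per-meal burden: consumers $5, sellers $10.
Sellers take the larger share because supply is less price-elastic here (demand slope 4 vs supply slope 2).
The less price-elastic side of the market bears the larger share of a per-unit tax.

Sellers bear the larger share: $10 per meal.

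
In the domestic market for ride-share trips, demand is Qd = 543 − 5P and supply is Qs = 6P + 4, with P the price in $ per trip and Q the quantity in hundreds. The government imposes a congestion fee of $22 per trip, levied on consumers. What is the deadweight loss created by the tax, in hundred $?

Deadweight loss = $660 hundred.

Without the tax, 543 − 5P = 6P + 4 gives 11P = 539, so P* = $49 and Q* = 298.
With the tax collected from consumers, demand (in seller-price terms) shifts: Qd = 543 − 5(P + 22).
Solving gives Q = 238 with consumers paying $61 and suppliers receiving $39 (the $22 wedge).
Quantity falls by |ΔQ| = |298 − 238| = 60.
DWL = ½ · t · |ΔQ| = ½ · 22 · 60 = $660.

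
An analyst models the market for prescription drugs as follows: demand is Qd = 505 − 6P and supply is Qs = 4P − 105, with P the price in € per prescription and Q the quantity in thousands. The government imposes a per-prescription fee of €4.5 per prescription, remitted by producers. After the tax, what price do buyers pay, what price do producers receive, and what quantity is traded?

Before the tax: set 505 − 6P = 4P − 105 → P* = €61, Q* = 139.
With the tax collected from producers, supply shifts: Qs = 4(P − 4.5) − 105.
New equilibrium: buyers pay €62.8, producers receive €58.3, Q = 128.2. (Wedge: Pb − Ps = 4.5.)

Buyers pay €62.8; producers receive €58.3; quantity = 128.2.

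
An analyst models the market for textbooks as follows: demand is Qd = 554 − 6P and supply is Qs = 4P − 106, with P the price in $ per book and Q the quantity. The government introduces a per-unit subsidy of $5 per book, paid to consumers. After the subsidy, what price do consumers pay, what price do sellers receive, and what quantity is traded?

Consumers pay $64; sellers receive $69; quantity = 170.

Before the subsidy: set 554 − 6P = 4P − 106 → P* = $66, Q* = 158.
With a per-unit subsidy paid to consumers, each effectively pays P − 5, so demand becomes Qd = 554 − 6(P − 5).
New equilibrium: consumers pay $64, sellers receive $69, Q = 170. (Wedge: Pb − Ps = −5.)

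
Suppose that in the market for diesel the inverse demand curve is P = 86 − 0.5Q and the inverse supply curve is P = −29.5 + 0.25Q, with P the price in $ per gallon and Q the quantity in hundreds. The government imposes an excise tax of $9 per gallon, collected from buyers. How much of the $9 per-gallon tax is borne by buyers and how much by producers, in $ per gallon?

Rewrite in direct form: Qd = 172 − 2P and Qs = 4P + 118.
Before the tax: set 172 − 2P = 4P + 118 → P* = $9, Q* = 154.
With the tax collected from buyers, demand (in seller-price terms) shifts: Qd = 172 − 2(P + 9).
Solving gives Q = 142 with buyers paying $15 and producers receiving $6 (the $9 wedge).
Burden on buyers: $6; on producers: $3. (They sum to $9.)
The less price-elastic side of the market bears the larger share of a per-unit tax.

Buyers bear $6 per gallon; producers bear $3 per gallon.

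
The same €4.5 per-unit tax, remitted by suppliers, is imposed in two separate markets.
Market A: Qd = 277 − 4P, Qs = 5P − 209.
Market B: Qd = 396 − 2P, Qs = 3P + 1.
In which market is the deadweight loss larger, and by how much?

Market A, by €10.35.

Market A: pre-tax P* = €54, Q* = 61; post-tax Q = 51; deadweight loss = €22.5.
Market B: pre-tax P* = €79, Q* = 238; post-tax Q = 232.6; deadweight loss = €12.15.
Difference: €22.5 vs €12.15 → market A is larger by €10.35.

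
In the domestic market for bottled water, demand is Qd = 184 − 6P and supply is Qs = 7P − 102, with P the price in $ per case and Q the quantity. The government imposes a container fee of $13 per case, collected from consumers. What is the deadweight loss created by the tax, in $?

Deadweight loss = $273.

Before the tax: set 184 − 6P = 7P − 102 → P* = $22, Q* = 52.
With the tax collected from consumers, demand (in seller-price terms) shifts: Qd = 184 − 6(P + 13).
Solving gives Q = 10 with consumers paying $29 and suppliers receiving $16 (the $13 wedge).
Quantity falls by |ΔQ| = |52 − 10| = 42.
DWL = ½ · t · |ΔQ| = ½ · 13 · 42 = $273.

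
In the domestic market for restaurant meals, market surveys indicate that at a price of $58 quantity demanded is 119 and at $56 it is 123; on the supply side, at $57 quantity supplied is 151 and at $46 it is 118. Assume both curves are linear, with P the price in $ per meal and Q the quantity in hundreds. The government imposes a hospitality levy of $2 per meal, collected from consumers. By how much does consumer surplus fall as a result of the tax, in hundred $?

Consumer surplus falls by $158.16 hundred.

Demand slope: (123 − 119)/(56 − 58) = -2, so Qd = 235 − 2P.
Supply slope: (118 − 151)/(46 − 57) = 3, so Qs = 3P − 20.
Before the tax: set 235 − 2P = 3P − 20 → P* = $51, Q* = 133.
With the tax collected from consumers, demand (in seller-price terms) shifts: Qd = 235 − 2(P + 2).
Solving gives Q = 130.6 with consumers paying $52.2 and sellers receiving $50.2 (the $2 wedge).
ΔCS is the trapezoid between Q = 130.6 and Q = 133 of height $1.2: ½ · (133 + 130.6) · 1.2 = $158.16.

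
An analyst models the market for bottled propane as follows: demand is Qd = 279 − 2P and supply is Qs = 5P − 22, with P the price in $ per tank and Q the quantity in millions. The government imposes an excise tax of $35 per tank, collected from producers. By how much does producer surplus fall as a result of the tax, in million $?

Producer surplus falls by $1680 million.

Without the tax, 279 − 2P = 5P − 22 gives 7P = 301, so P* = $43 and Q* = 193.
With the tax collected from producers, supply shifts: Qs = 5(P − 35) − 22.
New equilibrium: consumers pay $68, producers receive $33, Q = 143. (Wedge: Pb − Ps = 35.)
ΔPS is the trapezoid between Q = 143 and Q = 193 of height $10: ½ · (193 + 143) · 10 = $1680.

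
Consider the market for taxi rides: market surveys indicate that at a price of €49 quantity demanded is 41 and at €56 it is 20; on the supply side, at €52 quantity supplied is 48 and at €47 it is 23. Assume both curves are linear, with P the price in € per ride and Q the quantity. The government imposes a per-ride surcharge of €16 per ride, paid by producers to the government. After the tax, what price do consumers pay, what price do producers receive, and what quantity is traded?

Consumers pay €60; producers receive €44; quantity = 8.

Demand slope: (20 − 41)/(56 − 49) = -3, so Qd = 188 − 3P.
Supply slope: (23 − 48)/(47 − 52) = 5, so Qs = 5P − 212.
Before the tax: set 188 − 3P = 5P − 212 → P* = €50, Q* = 38.
With the tax collected from producers, supply shifts: Qs = 5(P − 16) − 212.
Solving gives Q = 8 with consumers paying €60 and producers receiving €44 (the €16 wedge).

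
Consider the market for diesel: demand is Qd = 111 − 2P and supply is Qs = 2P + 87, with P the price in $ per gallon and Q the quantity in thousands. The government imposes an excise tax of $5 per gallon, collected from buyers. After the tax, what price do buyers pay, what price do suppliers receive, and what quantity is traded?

Without the tax, 111 − 2P = 2P + 87 gives 4P = 24, so P* = $6 and Q* = 99.
With the tax collected from buyers, demand (in seller-price terms) shifts: Qd = 111 − 2(P + 5).
Solving gives Q = 94 with buyers paying $8.5 and suppliers receiving $3.5 (the $5 wedge).
The less price-elastic side of the market bears the larger share of a per-unit tax.

Buyers pay $8.5; suppliers receive $3.5; quantity = 94.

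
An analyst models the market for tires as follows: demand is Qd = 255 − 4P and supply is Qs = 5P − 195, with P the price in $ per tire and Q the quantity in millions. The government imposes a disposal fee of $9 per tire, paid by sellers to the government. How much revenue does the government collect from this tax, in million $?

Before the tax: set 255 − 4P = 5P − 195 → P* = $50, Q* = 55.
With the tax collected from sellers, supply shifts: Qs = 5(P − 9) − 195.
Solving gives Q = 35 with buyers paying $55 and sellers receiving $46 (the $9 wedge).
Revenue = t · Q = 9 · 35 = $315.

Tax revenue = $315 million.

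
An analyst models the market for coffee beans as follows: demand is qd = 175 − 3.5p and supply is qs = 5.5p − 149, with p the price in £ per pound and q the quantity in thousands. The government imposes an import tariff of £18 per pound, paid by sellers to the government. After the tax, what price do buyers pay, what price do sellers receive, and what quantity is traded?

Without the tax, 175 − 3.5p = 5.5p − 149 gives 9p = 324, so p* = £36 and q* = 49.
With the tax collected from sellers, supply shifts: qs = 5.5(p − 18) − 149.
New equilibrium: buyers pay £47, sellers receive £29, q = 10.5. (Wedge: pb − ps = 18.)
The less price-elastic side of the market bears the larger share of a per-unit tax.

Buyers pay £47; sellers receive £29; quantity = 10.5.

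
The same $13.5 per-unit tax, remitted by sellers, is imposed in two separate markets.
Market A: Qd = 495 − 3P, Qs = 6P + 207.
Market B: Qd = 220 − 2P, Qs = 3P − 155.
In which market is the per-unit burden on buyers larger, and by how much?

Market A, by $0.9.

Market A: pre-tax P* = $32, Q* = 399; post-tax Q = 372; per-unit burden on buyers = $9.
Market B: pre-tax P* = $75, Q* = 70; post-tax Q = 53.8; per-unit burden on buyers = $8.1.
Difference: $9 vs $8.1 → market A is larger by $0.9.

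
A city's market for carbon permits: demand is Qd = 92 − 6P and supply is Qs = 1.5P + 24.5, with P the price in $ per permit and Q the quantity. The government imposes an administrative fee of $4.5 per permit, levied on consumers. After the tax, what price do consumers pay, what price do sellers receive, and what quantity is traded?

Without the tax, 92 − 6P = 1.5P + 24.5 gives 7.5P = 67.5, so P* = $9 and Q* = 38.
With the tax collected from consumers, demand (in seller-price terms) shifts: Qd = 92 − 6(P + 4.5).
New equilibrium: consumers pay $9.9, sellers receive $5.4, Q = 32.6. (Wedge: Pb − Ps = 4.5.)
The less price-elastic side of the market bears the larger share of a per-unit tax.

Consumers pay $9.9; sellers receive $5.4; quantity = 32.6.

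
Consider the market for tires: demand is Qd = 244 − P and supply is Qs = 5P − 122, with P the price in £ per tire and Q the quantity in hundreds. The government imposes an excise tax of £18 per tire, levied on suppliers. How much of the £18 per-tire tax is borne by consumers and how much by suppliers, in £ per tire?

Before the tax: set 244 − P = 5P − 122 → P* = £61, Q* = 183.
With the tax collected from suppliers, supply shifts: Qs = 5(P − 18) − 122.
Solving gives Q = 168 with consumers paying £76 and suppliers receiving £58 (the £18 wedge).
Burden on consumers: £15; on suppliers: £3. (They sum to £18.)

Consumers bear £15 per tire; suppliers bear £3 per tire.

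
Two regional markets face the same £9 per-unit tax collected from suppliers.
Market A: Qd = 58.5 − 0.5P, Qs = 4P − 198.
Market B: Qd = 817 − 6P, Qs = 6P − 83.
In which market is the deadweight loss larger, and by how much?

Market A: pre-tax P* = £57, Q* = 30; post-tax Q = 26; deadweight loss = £18.
Market B: pre-tax P* = £75, Q* = 367; post-tax Q = 340; deadweight loss = £121.5.
Difference: £18 vs £121.5 → market B is larger by £103.5.

Market B, by £103.5.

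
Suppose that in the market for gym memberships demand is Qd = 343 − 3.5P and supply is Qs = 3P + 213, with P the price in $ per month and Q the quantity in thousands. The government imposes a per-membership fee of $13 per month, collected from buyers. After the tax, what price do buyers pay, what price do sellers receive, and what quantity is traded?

Before the tax: set 343 − 3.5P = 3P + 213 → P* = $20, Q* = 273.
With the tax collected from buyers, demand (in seller-price terms) shifts: Qd = 343 − 3.5(P + 13).
New equilibrium: buyers pay $26, sellers receive $13, Q = 252. (Wedge: Pb − Ps = 13.)

Buyers pay $26; sellers receive $13; quantity = 252.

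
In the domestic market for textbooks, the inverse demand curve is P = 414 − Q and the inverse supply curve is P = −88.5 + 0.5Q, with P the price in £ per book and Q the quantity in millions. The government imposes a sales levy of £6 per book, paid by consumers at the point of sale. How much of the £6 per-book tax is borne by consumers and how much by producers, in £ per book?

Consumers bear £4 per book; producers bear £2 per book.

Inverting to Q(P) form: Qd = 414 − P; Qs = 2P + 177.
Without the tax, 414 − P = 2P + 177 gives 3P = 237, so P* = £79 and Q* = 335.
With the tax collected from consumers, demand (in seller-price terms) shifts: Qd = 414 − (P + 6).
Solving gives Q = 331 with consumers paying £83 and producers receiving £77 (the £6 wedge).
Burden on consumers: £4; on producers: £2. (They sum to £6.)
The less price-elastic side of the market bears the larger share of a per-unit tax.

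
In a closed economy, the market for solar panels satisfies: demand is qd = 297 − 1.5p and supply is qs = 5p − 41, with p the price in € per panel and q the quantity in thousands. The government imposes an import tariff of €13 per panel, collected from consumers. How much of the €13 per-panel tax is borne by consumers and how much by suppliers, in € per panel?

Consumers bear €10 per panel; suppliers bear €3 per panel.

Before the tax: set 297 − 1.5p = 5p − 41 → p* = €52, q* = 219.
With the tax collected from consumers, demand (in seller-price terms) shifts: qd = 297 − 1.5(p + 13).
New equilibrium: consumers pay €62, suppliers receive €49, q = 204. (Wedge: pb − ps = 13.)
Burden on consumers: €10; on suppliers: €3. (They sum to €13.)
The less price-elastic side of the market bears the larger share of a per-unit tax.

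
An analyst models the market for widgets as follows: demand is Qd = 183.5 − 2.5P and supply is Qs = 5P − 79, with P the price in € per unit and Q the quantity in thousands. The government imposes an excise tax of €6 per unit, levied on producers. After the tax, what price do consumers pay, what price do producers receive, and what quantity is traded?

Consumers pay €39; producers receive €33; quantity = 86.

Without the tax, 183.5 − 2.5P = 5P − 79 gives 7.5P = 262.5, so P* = €35 and Q* = 96.
With the tax collected from producers, supply shifts: Qs = 5(P − 6) − 79.
Solving gives Q = 86 with consumers paying €39 and producers receiving €33 (the €6 wedge).
The less price-elastic side of the market bears the larger share of a per-unit tax.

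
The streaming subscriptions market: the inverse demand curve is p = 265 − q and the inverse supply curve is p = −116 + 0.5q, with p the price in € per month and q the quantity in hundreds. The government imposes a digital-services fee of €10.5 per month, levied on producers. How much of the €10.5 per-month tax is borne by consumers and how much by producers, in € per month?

Rewrite in direct form: qd = 265 − p and qs = 2p + 232.
Before the tax: set 265 − p = 2p + 232 → p* = €11, q* = 254.
With the tax collected from producers, supply shifts: qs = 2(p − 10.5) + 232.
New equilibrium: consumers pay €18, producers receive €7.5, q = 247. (Wedge: pb − ps = 10.5.)
Burden on consumers: €7; on producers: €3.5. (They sum to €10.5.)

Consumers bear €7 per month; producers bear €3.5 per month.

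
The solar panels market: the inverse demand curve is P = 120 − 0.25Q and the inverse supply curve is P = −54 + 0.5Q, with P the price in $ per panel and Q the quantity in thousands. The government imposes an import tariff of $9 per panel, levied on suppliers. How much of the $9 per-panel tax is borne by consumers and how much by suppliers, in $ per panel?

Consumers bear $3 per panel; suppliers bear $6 per panel.

Rewrite in direct form: Qd = 480 − 4P and Qs = 2P + 108.
Without the tax, 480 − 4P = 2P + 108 gives 6P = 372, so P* = $62 and Q* = 232.
With the tax collected from suppliers, supply shifts: Qs = 2(P − 9) + 108.
New equilibrium: consumers pay $65, suppliers receive $56, Q = 220. (Wedge: Pb − Ps = 9.)
Burden on consumers: $3; on suppliers: $6. (They sum to $9.)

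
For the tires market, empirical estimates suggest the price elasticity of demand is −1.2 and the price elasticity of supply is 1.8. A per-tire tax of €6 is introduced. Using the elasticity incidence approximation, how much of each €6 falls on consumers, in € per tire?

Incidence ratio: consumers' share ≈ εs / (εs + |εd|) = 1.8 / (1.8 + 1.2) = 0.6.
So consumers bear ≈ 0.6 × €6 = €3.6; sellers bear €2.4.

Consumers bear ≈ €3.6 per tire.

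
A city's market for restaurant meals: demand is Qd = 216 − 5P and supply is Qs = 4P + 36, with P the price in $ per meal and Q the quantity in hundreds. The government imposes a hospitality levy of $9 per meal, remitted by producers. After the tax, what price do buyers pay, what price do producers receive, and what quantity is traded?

Without the tax, 216 − 5P = 4P + 36 gives 9P = 180, so P* = $20 and Q* = 116.
With the tax collected from producers, supply shifts: Qs = 4(P − 9) + 36.
New equilibrium: buyers pay $24, producers receive $15, Q = 96. (Wedge: Pb − Ps = 9.)

Buyers pay $24; producers receive $15; quantity = 96.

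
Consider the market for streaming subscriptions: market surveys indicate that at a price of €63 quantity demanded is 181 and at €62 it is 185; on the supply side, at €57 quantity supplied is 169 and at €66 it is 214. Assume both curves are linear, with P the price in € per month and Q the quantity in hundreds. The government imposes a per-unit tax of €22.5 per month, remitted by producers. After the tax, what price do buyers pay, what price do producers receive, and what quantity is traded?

Buyers pay €73.5; producers receive €51; quantity = 139.

Demand slope: (185 − 181)/(62 − 63) = -4, so Qd = 433 − 4P.
Supply slope: (214 − 169)/(66 − 57) = 5, so Qs = 5P − 116.
Before the tax: set 433 − 4P = 5P − 116 → P* = €61, Q* = 189.
With the tax collected from producers, supply shifts: Qs = 5(P − 22.5) − 116.
Solving gives Q = 139 with buyers paying €73.5 and producers receiving €51 (the €22.5 wedge).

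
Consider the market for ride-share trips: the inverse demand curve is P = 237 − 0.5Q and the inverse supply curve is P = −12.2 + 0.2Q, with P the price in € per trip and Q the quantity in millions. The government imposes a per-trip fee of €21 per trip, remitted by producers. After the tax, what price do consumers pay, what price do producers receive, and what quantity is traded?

Rewrite in direct form: Qd = 474 − 2P and Qs = 5P + 61.
Before the tax: set 474 − 2P = 5P + 61 → P* = €59, Q* = 356.
With the tax collected from producers, supply shifts: Qs = 5(P − 21) + 61.
Solving gives Q = 326 with consumers paying €74 and producers receiving €53 (the €21 wedge).
The less price-elastic side of the market bears the larger share of a per-unit tax.

Consumers pay €74; producers receive €53; quantity = 326.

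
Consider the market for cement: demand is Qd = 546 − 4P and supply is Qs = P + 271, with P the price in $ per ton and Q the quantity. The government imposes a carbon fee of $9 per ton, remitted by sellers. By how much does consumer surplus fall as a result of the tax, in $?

Consumer surplus falls by $580.32.

Without the tax, 546 − 4P = P + 271 gives 5P = 275, so P* = $55 and Q* = 326.
With the tax collected from sellers, supply shifts: Qs = (P − 9) + 271.
Solving gives Q = 318.8 with consumers paying $56.8 and sellers receiving $47.8 (the $9 wedge).
ΔCS is the trapezoid between Q = 318.8 and Q = 326 of height $1.8: ½ · (326 + 318.8) · 1.8 = $580.32.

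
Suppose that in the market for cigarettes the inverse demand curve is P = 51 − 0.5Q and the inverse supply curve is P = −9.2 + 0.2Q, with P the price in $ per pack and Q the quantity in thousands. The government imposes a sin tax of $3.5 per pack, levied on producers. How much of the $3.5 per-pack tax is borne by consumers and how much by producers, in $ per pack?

Inverting to Q(P) form: Qd = 102 − 2P; Qs = 5P + 46.
Before the tax: set 102 − 2P = 5P + 46 → P* = $8, Q* = 86.
With the tax collected from producers, supply shifts: Qs = 5(P − 3.5) + 46.
New equilibrium: consumers pay $10.5, producers receive $7, Q = 81. (Wedge: Pb − Ps = 3.5.)
Burden on consumers: $2.5; on producers: $1. (They sum to $3.5.)

Consumers bear $2.5 per pack; producers bear $1 per pack.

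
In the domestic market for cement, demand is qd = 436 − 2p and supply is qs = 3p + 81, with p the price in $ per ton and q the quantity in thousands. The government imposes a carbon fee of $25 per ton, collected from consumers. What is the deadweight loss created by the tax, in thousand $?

Before the tax: set 436 − 2p = 3p + 81 → p* = $71, q* = 294.
With the tax collected from consumers, demand (in seller-price terms) shifts: qd = 436 − 2(p + 25).
Solving gives q = 264 with consumers paying $86 and suppliers receiving $61 (the $25 wedge).
Quantity falls by |ΔQ| = |294 − 264| = 30.
DWL = ½ · t · |ΔQ| = ½ · 25 · 30 = $375.

Deadweight loss = $375 thousand.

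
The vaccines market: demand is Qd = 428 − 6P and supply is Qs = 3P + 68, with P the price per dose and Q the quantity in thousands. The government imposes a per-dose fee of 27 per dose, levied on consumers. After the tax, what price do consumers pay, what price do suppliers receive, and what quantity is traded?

Without the tax, 428 − 6P = 3P + 68 gives 9P = 360, so P* = 40 and Q* = 188.
With the tax collected from consumers, demand (in seller-price terms) shifts: Qd = 428 − 6(P + 27).
Solving gives Q = 134 with consumers paying 49 and suppliers receiving 22 (the 27 wedge).
The less price-elastic side of the market bears the larger share of a per-unit tax.

Consumers pay 49; suppliers receive 22; quantity = 134.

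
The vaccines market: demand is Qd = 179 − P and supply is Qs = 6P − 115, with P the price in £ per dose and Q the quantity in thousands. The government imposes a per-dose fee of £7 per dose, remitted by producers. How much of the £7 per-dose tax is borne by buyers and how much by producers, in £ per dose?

Without the tax, 179 − P = 6P − 115 gives 7P = 294, so P* = £42 and Q* = 137.
With the tax collected from producers, supply shifts: Qs = 6(P − 7) − 115.
Solving gives Q = 131 with buyers paying £48 and producers receiving £41 (the £7 wedge).
Burden on buyers: £6; on producers: £1. (They sum to £7.)

Buyers bear £6 per dose; producers bear £1 per dose.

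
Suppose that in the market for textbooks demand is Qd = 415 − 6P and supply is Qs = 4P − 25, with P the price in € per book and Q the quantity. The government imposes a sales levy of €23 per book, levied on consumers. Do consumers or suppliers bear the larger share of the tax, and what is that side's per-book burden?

Suppliers bear the larger share: €13.8 per book.

Without the tax, 415 − 6P = 4P − 25 gives 10P = 440, so P* = €44 and Q* = 151.
With the tax collected from consumers, demand (in seller-price terms) shifts: Qd = 415 − 6(P + 23).
Solving gives Q = 95.8 with consumers paying €53.2 and suppliers receiving €30.2 (the €23 wedge).
Per-book burden: consumers €9.2, suppliers €13.8.
Suppliers take the larger share because supply is less price-elastic here (demand slope 6 vs supply slope 4).
The less price-elastic side of the market bears the larger share of a per-unit tax.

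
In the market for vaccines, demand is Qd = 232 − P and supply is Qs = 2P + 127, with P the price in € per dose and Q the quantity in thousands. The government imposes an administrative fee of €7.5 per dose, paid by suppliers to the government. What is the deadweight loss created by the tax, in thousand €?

Deadweight loss = €18.75 thousand.

Without the tax, 232 − P = 2P + 127 gives 3P = 105, so P* = €35 and Q* = 197.
With the tax collected from suppliers, supply shifts: Qs = 2(P − 7.5) + 127.
Solving gives Q = 192 with buyers paying €40 and suppliers receiving €32.5 (the €7.5 wedge).
Quantity falls by |ΔQ| = |197 − 192| = 5.
DWL = ½ · t · |ΔQ| = ½ · 7.5 · 5 = €18.75.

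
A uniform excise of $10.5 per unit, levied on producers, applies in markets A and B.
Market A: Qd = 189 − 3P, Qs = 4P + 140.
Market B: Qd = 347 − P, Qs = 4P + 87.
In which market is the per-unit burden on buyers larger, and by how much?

Market B, by $2.4.

Market A: pre-tax P* = $7, Q* = 168; post-tax Q = 150; per-unit burden on buyers = $6.
Market B: pre-tax P* = $52, Q* = 295; post-tax Q = 286.6; per-unit burden on buyers = $8.4.
Difference: $6 vs $8.4 → market B is larger by $2.4.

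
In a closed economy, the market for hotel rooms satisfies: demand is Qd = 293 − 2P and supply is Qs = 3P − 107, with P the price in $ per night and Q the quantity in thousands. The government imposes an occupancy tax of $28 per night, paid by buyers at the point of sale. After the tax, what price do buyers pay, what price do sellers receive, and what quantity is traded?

Without the tax, 293 − 2P = 3P − 107 gives 5P = 400, so P* = $80 and Q* = 133.
With the tax collected from buyers, demand (in seller-price terms) shifts: Qd = 293 − 2(P + 28).
New equilibrium: buyers pay $96.8, sellers receive $68.8, Q = 99.4. (Wedge: Pb − Ps = 28.)

Buyers pay $96.8; sellers receive $68.8; quantity = 99.4.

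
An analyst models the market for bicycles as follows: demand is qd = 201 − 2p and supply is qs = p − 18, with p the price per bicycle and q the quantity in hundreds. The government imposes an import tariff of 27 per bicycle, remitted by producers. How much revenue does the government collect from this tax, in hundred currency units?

Without the tax, 201 − 2p = p − 18 gives 3p = 219, so p* = 73 and q* = 55.
With the tax collected from producers, supply shifts: qs = (p − 27) − 18.
New equilibrium: consumers pay 82, producers receive 55, q = 37. (Wedge: pb − ps = 27.)
Revenue = t · Q = 27 · 37 = 999.

Tax revenue = 999 hundred.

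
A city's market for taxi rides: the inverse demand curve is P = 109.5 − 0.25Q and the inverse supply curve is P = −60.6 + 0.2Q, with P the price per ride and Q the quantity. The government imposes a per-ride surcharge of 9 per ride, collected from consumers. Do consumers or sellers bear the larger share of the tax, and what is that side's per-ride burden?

Inverting to Q(P) form: Qd = 438 − 4P; Qs = 5P + 303.
Before the tax: set 438 − 4P = 5P + 303 → P* = 15, Q* = 378.
With the tax collected from consumers, demand (in seller-price terms) shifts: Qd = 438 − 4(P + 9).
New equilibrium: consumers pay 20, sellers receive 11, Q = 358. (Wedge: Pb − Ps = 9.)
Per-ride burden: consumers 5, sellers 4.
Consumers take the larger share because demand is less price-elastic here (demand slope 4 vs supply slope 5).
The less price-elastic side of the market bears the larger share of a per-unit tax.

Consumers bear the larger share: 5 per ride.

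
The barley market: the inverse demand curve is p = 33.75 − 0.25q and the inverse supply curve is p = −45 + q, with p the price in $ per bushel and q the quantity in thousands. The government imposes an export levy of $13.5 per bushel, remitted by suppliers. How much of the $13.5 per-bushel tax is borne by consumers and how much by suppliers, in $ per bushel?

Rewrite in direct form: qd = 135 − 4p and qs = p + 45.
Before the tax: set 135 − 4p = p + 45 → p* = $18, q* = 63.
With the tax collected from suppliers, supply shifts: qs = (p − 13.5) + 45.
New equilibrium: consumers pay $20.7, suppliers receive $7.2, q = 52.2. (Wedge: pb − ps = 13.5.)
Burden on consumers: $2.7; on suppliers: $10.8. (They sum to $13.5.)
The less price-elastic side of the market bears the larger share of a per-unit tax.

Consumers bear $2.7 per bushel; suppliers bear $10.8 per bushel.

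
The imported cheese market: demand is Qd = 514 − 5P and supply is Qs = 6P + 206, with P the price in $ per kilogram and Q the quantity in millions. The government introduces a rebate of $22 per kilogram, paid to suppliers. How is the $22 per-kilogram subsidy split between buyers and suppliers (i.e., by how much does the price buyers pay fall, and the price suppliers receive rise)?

Without the subsidy, 514 − 5P = 6P + 206 gives 11P = 308, so P* = $28 and Q* = 374.
With a per-unit subsidy paid to suppliers, each receives P + 22 per unit sold, so supply becomes Qs = 6(P + 22) + 206.
Solving gives Q = 434 with buyers paying $16 and suppliers receiving $38 (the $22 wedge).
Gain to buyers: $12; to suppliers: $10. (They sum to $22.)

Buyers gain $12 per kilogram; suppliers gain $10 per kilogram.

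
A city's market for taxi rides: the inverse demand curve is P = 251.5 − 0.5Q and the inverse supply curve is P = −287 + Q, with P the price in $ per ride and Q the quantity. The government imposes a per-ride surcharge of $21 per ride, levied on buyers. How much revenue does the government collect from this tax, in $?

Inverting to Q(P) form: Qd = 503 − 2P; Qs = P + 287.
Without the tax, 503 − 2P = P + 287 gives 3P = 216, so P* = $72 and Q* = 359.
With the tax collected from buyers, demand (in seller-price terms) shifts: Qd = 503 − 2(P + 21).
Solving gives Q = 345 with buyers paying $79 and suppliers receiving $58 (the $21 wedge).
Revenue = t · Q = 21 · 345 = $7245.

Tax revenue = $7245.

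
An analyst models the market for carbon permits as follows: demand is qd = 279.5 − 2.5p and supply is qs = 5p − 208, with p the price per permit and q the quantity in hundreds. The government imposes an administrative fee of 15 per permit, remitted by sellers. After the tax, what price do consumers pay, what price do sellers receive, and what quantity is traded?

Before the tax: set 279.5 − 2.5p = 5p − 208 → p* = 65, q* = 117.
With the tax collected from sellers, supply shifts: qs = 5(p − 15) − 208.
New equilibrium: consumers pay 75, sellers receive 60, q = 92. (Wedge: pb − ps = 15.)

Consumers pay 75; sellers receive 60; quantity = 92.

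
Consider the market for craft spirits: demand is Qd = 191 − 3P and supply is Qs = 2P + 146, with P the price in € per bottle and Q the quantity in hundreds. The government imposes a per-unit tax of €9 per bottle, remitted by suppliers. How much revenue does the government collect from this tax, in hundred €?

Tax revenue = €1378.8 hundred.

Without the tax, 191 − 3P = 2P + 146 gives 5P = 45, so P* = €9 and Q* = 164.
With the tax collected from suppliers, supply shifts: Qs = 2(P − 9) + 146.
Solving gives Q = 153.2 with consumers paying €12.6 and suppliers receiving €3.6 (the €9 wedge).
Revenue = t · Q = 9 · 153.2 = €1378.8.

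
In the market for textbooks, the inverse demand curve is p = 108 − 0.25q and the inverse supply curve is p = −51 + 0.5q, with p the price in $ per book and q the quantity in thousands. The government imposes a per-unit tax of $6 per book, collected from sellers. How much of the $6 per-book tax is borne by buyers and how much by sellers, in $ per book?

Inverting to q(p) form: qd = 432 − 4p; qs = 2p + 102.
Before the tax: set 432 − 4p = 2p + 102 → p* = $55, q* = 212.
With the tax collected from sellers, supply shifts: qs = 2(p − 6) + 102.
Solving gives q = 204 with buyers paying $57 and sellers receiving $51 (the $6 wedge).
Burden on buyers: $2; on sellers: $4. (They sum to $6.)
The less price-elastic side of the market bears the larger share of a per-unit tax.

Buyers bear $2 per book; sellers bear $4 per book.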